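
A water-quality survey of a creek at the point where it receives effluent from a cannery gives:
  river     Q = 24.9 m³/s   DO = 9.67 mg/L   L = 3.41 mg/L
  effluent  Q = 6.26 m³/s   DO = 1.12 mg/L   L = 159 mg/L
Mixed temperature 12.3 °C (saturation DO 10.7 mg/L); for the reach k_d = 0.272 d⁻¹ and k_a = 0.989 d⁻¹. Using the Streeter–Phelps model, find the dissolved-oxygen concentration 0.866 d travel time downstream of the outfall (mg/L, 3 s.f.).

DO ≈ 4.73 mg/L

Mixed DO = (24.9×9.67 + 6.26×1.12)/(24.9+6.26) = 247.8/31.16 = 7.952 mg/L.
Mixed L₀ = (24.9×3.41 + 6.26×159)/(31.16) = 1080/31.16 = 34.67 mg/L.
Initial deficit D₀ = C_s − DO₀ = 10.7 − 7.952 = 2.748 mg/L.
D(0.866) = [0.272×34.67/(0.989−0.272)](e^(−0.272×0.866) − e^(−0.989×0.866)) + 2.748 e^(−0.989×0.866)
= 13.15 × (0.7901 − 0.4247) + 2.748 × 0.4247 = 5.973 mg/L.
DO = 10.7 − 5.973 = 4.727 mg/L.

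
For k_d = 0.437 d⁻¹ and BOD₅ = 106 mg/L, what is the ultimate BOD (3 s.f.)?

L₀ ≈ 119 mg/L

BOD₅ = L₀(1 − e^(−5k_d)) ⇒ L₀ = BOD₅ / (1 − e^(−5×0.437))
= 106 / (1 − 0.1125) = 106 / 0.8875 = 119.4 mg/L.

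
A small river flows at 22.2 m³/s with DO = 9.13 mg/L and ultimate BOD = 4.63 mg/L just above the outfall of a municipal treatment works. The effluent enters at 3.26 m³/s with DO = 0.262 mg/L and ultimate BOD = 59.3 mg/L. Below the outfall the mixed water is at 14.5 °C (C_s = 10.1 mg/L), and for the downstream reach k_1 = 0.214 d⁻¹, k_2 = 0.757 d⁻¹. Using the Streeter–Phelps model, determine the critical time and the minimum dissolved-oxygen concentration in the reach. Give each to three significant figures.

t_c ≈ 1.19 d; minimum DO ≈ 7.55 mg/L

Mixed DO = (22.2×9.13 + 3.26×0.262)/(22.2+3.26) = 203.5/25.46 = 7.995 mg/L.
Mixed L₀ = (22.2×4.63 + 3.26×59.3)/(25.46) = 296.1/25.46 = 11.63 mg/L.
Initial deficit D₀ = C_s − DO₀ = 10.1 − 7.995 = 2.105 mg/L.
t_c = (1/0.5430) ln[(0.757/0.214)(1 − 2.105×0.5430/(0.214×11.63))] = 1.842 × ln(1.912) = 1.194 d.
D_c = (0.214/0.757) × 11.63 × e^(−0.214×1.194) = 0.2827 × 11.63 × 0.7745 = 2.546 mg/L.
Minimum DO = 10.1 − 2.546 = 7.554 mg/L.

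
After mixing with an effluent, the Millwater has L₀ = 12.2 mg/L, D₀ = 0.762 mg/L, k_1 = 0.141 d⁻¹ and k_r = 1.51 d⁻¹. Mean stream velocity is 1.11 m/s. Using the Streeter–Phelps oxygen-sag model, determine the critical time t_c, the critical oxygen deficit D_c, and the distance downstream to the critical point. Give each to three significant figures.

t_c ≈ 1.05 d; D_c ≈ 0.982 mg/L; x_c ≈ 101 km

With k_r/k_1 = 10.71 and 1 − D₀(k_r−k_1)/(k_1 L₀) = 0.3936,
t_c = ln(10.71 × 0.3936) / (1.51 − 0.141) = ln(4.215) / 1.369 = 1.439/1.369 = 1.051 d.
L(t_c) = L₀ e^(−k_1 t_c) = 12.2 × 0.8623 = 10.52 mg/L, and at the critical point k_r D_c = k_1 L, so D_c = (0.141/1.51) × 10.52 = 0.9823 mg/L.
x_c = v t_c = 1.11 m/s × 1.051 d × 86400 s/d = 100800 m ≈ 101 km.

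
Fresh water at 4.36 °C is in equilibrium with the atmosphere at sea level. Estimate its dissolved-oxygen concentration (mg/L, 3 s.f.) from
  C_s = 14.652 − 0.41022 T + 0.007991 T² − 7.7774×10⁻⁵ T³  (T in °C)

C_s = 14.652 − 0.41022×4.36 + 0.007991×4.36² − 7.7774×10⁻⁵×4.36³ = 13.01 mg/L.

C_s ≈ 13.0 mg/L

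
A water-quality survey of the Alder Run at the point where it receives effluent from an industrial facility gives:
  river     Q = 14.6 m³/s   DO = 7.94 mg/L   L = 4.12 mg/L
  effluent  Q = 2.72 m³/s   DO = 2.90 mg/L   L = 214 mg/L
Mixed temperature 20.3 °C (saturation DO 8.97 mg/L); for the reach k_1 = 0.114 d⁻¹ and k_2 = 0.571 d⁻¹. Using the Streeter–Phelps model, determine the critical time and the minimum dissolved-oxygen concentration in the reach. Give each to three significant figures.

Mixed DO = (14.6×7.94 + 2.72×2.90)/(14.6+2.72) = 123.8/17.32 = 7.148 mg/L.
Mixed L₀ = (14.6×4.12 + 2.72×214)/(17.32) = 642.2/17.32 = 37.08 mg/L.
Initial deficit D₀ = C_s − DO₀ = 8.97 − 7.148 = 1.822 mg/L.
t_c = (1/0.4570) ln[(0.571/0.114)(1 − 1.822×0.4570/(0.114×37.08))] = 2.188 × ln(4.022) = 3.046 d.
D_c = (0.114/0.571) × 37.08 × e^(−0.114×3.046) = 0.1996 × 37.08 × 0.7067 = 5.231 mg/L.
Minimum DO = 8.97 − 5.231 = 3.739 mg/L.

t_c ≈ 3.05 d; minimum DO ≈ 3.74 mg/L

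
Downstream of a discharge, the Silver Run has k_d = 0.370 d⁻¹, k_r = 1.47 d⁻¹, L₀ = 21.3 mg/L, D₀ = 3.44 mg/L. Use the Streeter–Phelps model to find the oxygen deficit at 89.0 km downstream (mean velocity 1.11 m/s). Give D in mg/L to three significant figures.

D ≈ 4.13 mg/L

Travel time t = x/v = 89.0 km / (1.11 m/s) = 89000 m / 1.11 m/s = 80180 s = 0.9280 d.
k_d L₀/(k_r−k_d) = 0.370×21.3/(1.47−0.370) = 7.881/1.100 = 7.165 mg/L.
e^(−k_d t) = e^(−0.370×0.9280) = 0.7094; e^(−k_r t) = e^(−1.47×0.9280) = 0.2556.
D = 7.165 × (0.7094 − 0.2556) + 3.44 × 0.2556 = 3.251 + 0.8792 = 4.130 mg/L.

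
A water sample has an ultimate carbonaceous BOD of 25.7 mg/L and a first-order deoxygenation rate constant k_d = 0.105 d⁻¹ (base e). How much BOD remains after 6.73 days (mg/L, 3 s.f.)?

L_t = L₀ e^(−k_d t) = 25.7 × e^(−0.105×6.73) = 25.7 × 0.4933 = 12.68 mg/L.

L ≈ 12.7 mg/L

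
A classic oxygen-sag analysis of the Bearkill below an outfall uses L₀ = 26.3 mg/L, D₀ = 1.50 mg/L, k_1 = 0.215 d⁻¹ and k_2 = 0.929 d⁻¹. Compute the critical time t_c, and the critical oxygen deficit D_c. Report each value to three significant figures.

t_c = [1/(k_2−k_1)] ln[(k_2/k_1)(1 − D₀(k_2−k_1)/(k_1 L₀))]
= [1/(0.929−0.215)] ln[(0.929/0.215)(1 − 1.50×0.7140/(0.215×26.3))]
= (1/0.7140) ln[4.321 × 0.8106] = 1.401 × ln(3.503) = 1.401 × 1.253 = 1.756 d.
D_c = (k_1/k_2) L₀ e^(−k_1 t_c) = (0.215/0.929) × 26.3 × e^(−0.215×1.756) = 0.2314 × 26.3 × 0.6856 = 4.173 mg/L.

t_c ≈ 1.76 d; D_c ≈ 4.17 mg/L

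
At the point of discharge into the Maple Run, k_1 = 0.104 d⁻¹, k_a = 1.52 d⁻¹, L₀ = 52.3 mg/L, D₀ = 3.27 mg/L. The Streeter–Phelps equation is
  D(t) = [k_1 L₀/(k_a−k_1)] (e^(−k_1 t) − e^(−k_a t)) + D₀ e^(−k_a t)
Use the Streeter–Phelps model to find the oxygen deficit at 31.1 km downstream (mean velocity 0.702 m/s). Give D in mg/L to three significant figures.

D ≈ 3.38 mg/L

Travel time t = x/v = 31.1 km / (0.702 m/s) = 31100 m / 0.702 m/s = 44300 s = 0.5128 d.
k_1 L₀/(k_a−k_1) = 0.104×52.3/(1.52−0.104) = 5.439/1.416 = 3.841 mg/L.
e^(−k_1 t) = e^(−0.104×0.5128) = 0.9481; e^(−k_a t) = e^(−1.52×0.5128) = 0.4587.
D = 3.841 × (0.9481 − 0.4587) + 3.27 × 0.4587 = 1.880 + 1.500 = 3.380 mg/L.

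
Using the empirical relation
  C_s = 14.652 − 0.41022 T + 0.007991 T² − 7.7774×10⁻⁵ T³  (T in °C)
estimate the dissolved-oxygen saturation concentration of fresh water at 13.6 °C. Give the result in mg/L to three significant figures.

C_s = 14.652 − 0.41022×13.6 + 0.007991×13.6² − 7.7774×10⁻⁵×13.6³ = 10.36 mg/L.

C_s ≈ 10.4 mg/L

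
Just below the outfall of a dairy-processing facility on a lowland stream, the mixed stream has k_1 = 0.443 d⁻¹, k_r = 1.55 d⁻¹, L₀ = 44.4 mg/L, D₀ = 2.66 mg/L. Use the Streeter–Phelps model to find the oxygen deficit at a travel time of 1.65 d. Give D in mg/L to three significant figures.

k_1 L₀/(k_r−k_1) = 0.443×44.4/(1.55−0.443) = 19.67/1.107 = 17.77 mg/L.
e^(−k_1 t) = e^(−0.443×1.650) = 0.4815; e^(−k_r t) = e^(−1.55×1.650) = 0.07750.
D = 17.77 × (0.4815 − 0.07750) + 2.66 × 0.07750 = 7.177 + 0.2061 = 7.384 mg/L.

D ≈ 7.38 mg/L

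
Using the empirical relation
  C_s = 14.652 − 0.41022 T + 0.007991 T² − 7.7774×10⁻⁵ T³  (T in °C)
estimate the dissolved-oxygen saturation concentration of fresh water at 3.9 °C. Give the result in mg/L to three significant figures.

C_s = 14.652 − 0.41022×3.9 + 0.007991×3.9² − 7.7774×10⁻⁵×3.9³ = 13.17 mg/L.

C_s ≈ 13.2 mg/L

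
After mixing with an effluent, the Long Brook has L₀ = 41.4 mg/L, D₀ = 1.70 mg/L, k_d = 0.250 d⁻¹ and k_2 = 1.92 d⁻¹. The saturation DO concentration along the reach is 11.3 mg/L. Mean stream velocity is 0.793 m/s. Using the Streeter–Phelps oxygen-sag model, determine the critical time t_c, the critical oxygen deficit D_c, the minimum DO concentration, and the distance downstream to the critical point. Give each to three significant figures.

t_c ≈ 1.03 d; D_c ≈ 4.17 mg/L; min DO ≈ 7.13 mg/L; x_c ≈ 70.5 km

t_c = [1/(k_2−k_d)] ln[(k_2/k_d)(1 − D₀(k_2−k_d)/(k_d L₀))]
= [1/(1.92−0.250)] ln[(1.92/0.250)(1 − 1.70×1.670/(0.250×41.4))]
= (1/1.670) ln[7.680 × 0.7257] = 0.5988 × ln(5.573) = 0.5988 × 1.718 = 1.029 d.
L(t_c) = L₀ e^(−k_d t_c) = 41.4 × 0.7732 = 32.01 mg/L, and at the critical point k_2 D_c = k_d L, so D_c = (0.250/1.92) × 32.01 = 4.168 mg/L.
Minimum DO = C_s − D_c = 11.3 − 4.168 = 7.132 mg/L.
x_c = v t_c = 0.793 m/s × 1.029 d × 86400 s/d = 70480 m ≈ 70.5 km.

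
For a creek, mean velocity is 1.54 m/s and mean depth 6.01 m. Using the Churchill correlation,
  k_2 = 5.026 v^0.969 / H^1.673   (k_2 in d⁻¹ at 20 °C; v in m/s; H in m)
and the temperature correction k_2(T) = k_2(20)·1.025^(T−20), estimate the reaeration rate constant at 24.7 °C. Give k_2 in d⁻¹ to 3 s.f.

k_2(20) = 5.026 × 1.54^0.969 / 6.01^1.673 = 5.026 × 1.520 / 20.09 = 0.3801 d⁻¹.
k_2(24.7) = 0.3801 × 1.025^(24.7−20) = 0.3801 × 1.123 = 0.4268 d⁻¹.

k_2 ≈ 0.427 d⁻¹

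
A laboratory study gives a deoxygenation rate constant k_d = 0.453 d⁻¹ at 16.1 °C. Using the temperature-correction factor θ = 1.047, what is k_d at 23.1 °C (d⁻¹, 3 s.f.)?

k_d(T₂) = k_d(T₁) · θ^(T₂−T₁) = 0.453 × 1.047^(23.1−16.1)
= 0.453 × 1.047^7.00 = 0.453 × 1.379 = 0.6248 d⁻¹.

k_d ≈ 0.625 d⁻¹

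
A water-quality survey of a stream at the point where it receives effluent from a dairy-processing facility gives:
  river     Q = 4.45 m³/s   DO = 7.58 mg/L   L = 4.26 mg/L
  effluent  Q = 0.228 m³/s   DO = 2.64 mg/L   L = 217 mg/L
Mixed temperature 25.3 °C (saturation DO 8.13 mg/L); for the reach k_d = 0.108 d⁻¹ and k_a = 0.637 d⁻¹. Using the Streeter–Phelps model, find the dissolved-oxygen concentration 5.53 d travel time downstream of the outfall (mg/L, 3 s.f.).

DO ≈ 6.55 mg/L

Mixed DO = (4.45×7.58 + 0.228×2.64)/(4.45+0.228) = 34.33/4.678 = 7.339 mg/L.
Mixed L₀ = (4.45×4.26 + 0.228×217)/(4.678) = 68.43/4.678 = 14.63 mg/L.
Initial deficit D₀ = C_s − DO₀ = 8.13 − 7.339 = 0.7908 mg/L.
D(5.53) = [0.108×14.63/(0.637−0.108)](e^(−0.108×5.53) − e^(−0.637×5.53)) + 0.7908 e^(−0.637×5.53)
= 2.987 × (0.5503 − 0.02952) + 0.7908 × 0.02952 = 1.579 mg/L.
DO = 8.13 − 1.579 = 6.551 mg/L.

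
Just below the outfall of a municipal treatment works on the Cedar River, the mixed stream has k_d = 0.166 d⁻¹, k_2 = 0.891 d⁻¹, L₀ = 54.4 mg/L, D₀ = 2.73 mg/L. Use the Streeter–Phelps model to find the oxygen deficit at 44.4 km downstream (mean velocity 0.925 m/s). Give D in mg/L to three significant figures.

D ≈ 5.43 mg/L

Travel time t = x/v = 44.4 km / (0.925 m/s) = 44400 m / 0.925 m/s = 48000 s = 0.5556 d.
k_d L₀/(k_2−k_d) = 0.166×54.4/(0.891−0.166) = 9.030/0.7250 = 12.46 mg/L.
e^(−k_d t) = e^(−0.166×0.5556) = 0.9119; e^(−k_2 t) = e^(−0.891×0.5556) = 0.6096.
D = 12.46 × (0.9119 − 0.6096) + 2.73 × 0.6096 = 3.766 + 1.664 = 5.430 mg/L.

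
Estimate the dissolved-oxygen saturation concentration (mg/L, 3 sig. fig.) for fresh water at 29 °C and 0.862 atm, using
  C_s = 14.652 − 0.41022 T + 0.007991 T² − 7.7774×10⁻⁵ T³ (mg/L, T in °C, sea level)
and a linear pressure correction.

At sea level: C_s = 14.652 − 0.41022×29 + 0.007991×29² − 7.7774×10⁻⁵×29³ = 7.579 mg/L.
Pressure correction: C_s' = 7.579 × 0.862 = 6.533 mg/L.

C_s ≈ 6.53 mg/L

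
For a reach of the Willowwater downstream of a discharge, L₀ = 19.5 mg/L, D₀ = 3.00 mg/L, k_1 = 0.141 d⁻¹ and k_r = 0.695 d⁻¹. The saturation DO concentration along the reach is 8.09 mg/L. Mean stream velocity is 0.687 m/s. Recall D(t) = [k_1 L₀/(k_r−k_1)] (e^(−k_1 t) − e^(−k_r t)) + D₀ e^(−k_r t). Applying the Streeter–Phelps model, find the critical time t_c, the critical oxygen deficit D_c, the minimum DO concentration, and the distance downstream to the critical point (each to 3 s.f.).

t_c ≈ 1.21 d; D_c ≈ 3.34 mg/L; min DO ≈ 4.75 mg/L; x_c ≈ 71.5 km

With k_r/k_1 = 4.929 and 1 − D₀(k_r−k_1)/(k_1 L₀) = 0.3955,
t_c = ln(4.929 × 0.3955) / (0.695 − 0.141) = ln(1.950) / 0.5540 = 0.6676/0.5540 = 1.205 d.
D_c = (k_1/k_r) L₀ e^(−k_1 t_c) = (0.141/0.695) × 19.5 × e^(−0.141×1.205) = 0.2029 × 19.5 × 0.8437 = 3.338 mg/L.
Minimum DO = C_s − D_c = 8.09 − 3.338 = 4.752 mg/L.
x_c = v t_c = 0.687 m/s × 1.205 d × 86400 s/d = 71530 m ≈ 71.5 km.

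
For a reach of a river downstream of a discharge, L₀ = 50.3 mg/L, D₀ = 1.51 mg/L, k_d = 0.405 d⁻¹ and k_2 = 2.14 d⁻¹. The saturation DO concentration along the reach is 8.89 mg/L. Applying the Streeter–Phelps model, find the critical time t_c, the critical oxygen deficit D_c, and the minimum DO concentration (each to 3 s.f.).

t_c ≈ 0.880 d; D_c ≈ 6.67 mg/L; min DO ≈ 2.22 mg/L

t_c = [1/(k_2−k_d)] ln[(k_2/k_d)(1 − D₀(k_2−k_d)/(k_d L₀))]
= [1/(2.14−0.405)] ln[(2.14/0.405)(1 − 1.51×1.735/(0.405×50.3))]
= (1/1.735) ln[5.284 × 0.8714] = 0.5764 × ln(4.604) = 0.5764 × 1.527 = 0.8801 d.
L(t_c) = L₀ e^(−k_d t_c) = 50.3 × 0.7002 = 35.22 mg/L, and at the critical point k_2 D_c = k_d L, so D_c = (0.405/2.14) × 35.22 = 6.665 mg/L.
Minimum DO = C_s − D_c = 8.89 − 6.665 = 2.225 mg/L.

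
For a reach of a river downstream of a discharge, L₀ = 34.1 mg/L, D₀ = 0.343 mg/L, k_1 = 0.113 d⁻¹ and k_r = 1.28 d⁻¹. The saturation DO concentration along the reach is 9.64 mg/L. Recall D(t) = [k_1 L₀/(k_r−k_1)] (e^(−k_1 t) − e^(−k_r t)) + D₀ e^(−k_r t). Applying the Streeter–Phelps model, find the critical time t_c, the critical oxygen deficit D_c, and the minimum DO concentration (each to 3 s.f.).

t_c ≈ 1.99 d; D_c ≈ 2.41 mg/L; min DO ≈ 7.23 mg/L

t_c = [1/(k_r−k_1)] ln[(k_r/k_1)(1 − D₀(k_r−k_1)/(k_1 L₀))]
= [1/(1.28−0.113)] ln[(1.28/0.113)(1 − 0.343×1.167/(0.113×34.1))]
= (1/1.167) ln[11.33 × 0.8961] = 0.8569 × ln(10.15) = 0.8569 × 2.318 = 1.986 d.
L(t_c) = L₀ e^(−k_1 t_c) = 34.1 × 0.7990 = 27.25 mg/L, and at the critical point k_r D_c = k_1 L, so D_c = (0.113/1.28) × 27.25 = 2.405 mg/L.
Minimum DO = C_s − D_c = 9.64 − 2.405 = 7.235 mg/L.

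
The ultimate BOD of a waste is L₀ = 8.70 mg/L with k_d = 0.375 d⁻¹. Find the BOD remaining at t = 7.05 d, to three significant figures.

L_t = L₀ e^(−k_d t) = 8.70 × e^(−0.375×7.05) = 8.70 × 0.07109 = 0.6185 mg/L.

L ≈ 0.619 mg/L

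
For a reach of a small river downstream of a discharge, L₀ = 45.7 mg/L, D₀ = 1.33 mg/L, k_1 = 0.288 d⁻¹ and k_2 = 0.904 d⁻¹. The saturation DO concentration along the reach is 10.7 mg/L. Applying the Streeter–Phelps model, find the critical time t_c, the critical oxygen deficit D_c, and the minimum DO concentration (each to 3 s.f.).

At the critical point dD/dt = 0, so k_1 L₀ e^(−k_1 t) = k_2 D. Substituting D(t) from the Streeter–Phelps equation and solving for t gives
t_c = ln[(k_2/k_1)(1 − D₀(k_2−k_1)/(k_1 L₀))] / (k_2−k_1).
Here k_2−k_1 = 0.6160 d⁻¹ and 1 − D₀(k_2−k_1)/(k_1 L₀) = 1 − 1.33×0.6160/(0.288×45.7) = 0.9378, so
t_c = ln(3.139 × 0.9378) / 0.6160 = 1.080 / 0.6160 = 1.753 d.
L(t_c) = L₀ e^(−k_1 t_c) = 45.7 × 0.6037 = 27.59 mg/L, and at the critical point k_2 D_c = k_1 L, so D_c = (0.288/0.904) × 27.59 = 8.789 mg/L.
Minimum DO = C_s − D_c = 10.7 − 8.789 = 1.911 mg/L.

t_c ≈ 1.75 d; D_c ≈ 8.79 mg/L; min DO ≈ 1.91 mg/L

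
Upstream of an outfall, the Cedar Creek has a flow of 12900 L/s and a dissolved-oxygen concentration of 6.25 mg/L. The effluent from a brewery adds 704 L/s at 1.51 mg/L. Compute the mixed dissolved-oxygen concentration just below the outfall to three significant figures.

Flow-weighted mixing: C = (Q_r C_r + Q_w C_w)/(Q_r + Q_w)
= (12900×6.25 + 704×1.51)/(12900 + 704) = 81690/13600 = 6.005 mg/L.

6.00 mg/L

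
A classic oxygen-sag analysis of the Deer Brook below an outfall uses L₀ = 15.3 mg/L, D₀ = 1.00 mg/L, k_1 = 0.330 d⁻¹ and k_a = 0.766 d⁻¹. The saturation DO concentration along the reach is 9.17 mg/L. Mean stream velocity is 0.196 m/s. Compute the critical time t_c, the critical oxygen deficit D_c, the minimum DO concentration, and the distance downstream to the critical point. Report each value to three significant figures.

At the critical point dD/dt = 0, so k_1 L₀ e^(−k_1 t) = k_a D. Substituting D(t) from the Streeter–Phelps equation and solving for t gives
t_c = ln[(k_a/k_1)(1 − D₀(k_a−k_1)/(k_1 L₀))] / (k_a−k_1).
Here k_a−k_1 = 0.4360 d⁻¹ and 1 − D₀(k_a−k_1)/(k_1 L₀) = 1 − 1.00×0.4360/(0.330×15.3) = 0.9136, so
t_c = ln(2.321 × 0.9136) / 0.4360 = 0.7518 / 0.4360 = 1.724 d.
D_c = (k_1/k_a) L₀ e^(−k_1 t_c) = (0.330/0.766) × 15.3 × e^(−0.330×1.724) = 0.4308 × 15.3 × 0.5661 = 3.731 mg/L.
Minimum DO = C_s − D_c = 9.17 − 3.731 = 5.439 mg/L.
x_c = v t_c = 0.196 m/s × 1.724 d × 86400 s/d = 29200 m ≈ 29.2 km.

t_c ≈ 1.72 d; D_c ≈ 3.73 mg/L; min DO ≈ 5.44 mg/L; x_c ≈ 29.2 km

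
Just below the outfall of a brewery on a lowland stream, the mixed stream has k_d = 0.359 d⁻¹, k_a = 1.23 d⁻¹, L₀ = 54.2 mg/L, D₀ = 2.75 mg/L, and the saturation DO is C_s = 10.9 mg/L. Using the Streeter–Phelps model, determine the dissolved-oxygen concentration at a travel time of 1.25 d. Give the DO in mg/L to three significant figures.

DO ≈ 0.848 mg/L

k_d L₀/(k_a−k_d) = 0.359×54.2/(1.23−0.359) = 19.46/0.8710 = 22.34 mg/L.
e^(−k_d t) = e^(−0.359×1.250) = 0.6384; e^(−k_a t) = e^(−1.23×1.250) = 0.2149.
D = 22.34 × (0.6384 − 0.2149) + 2.75 × 0.2149 = 9.461 + 0.5910 = 10.05 mg/L.
DO = C_s − D = 10.9 − 10.05 = 0.8480 mg/L.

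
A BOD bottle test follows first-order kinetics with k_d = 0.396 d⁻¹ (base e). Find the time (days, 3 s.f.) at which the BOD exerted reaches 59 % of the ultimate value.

y/L₀ = 1 − e^(−k_d t) = 0.59 ⇒ e^(−k_d t) = 0.410
t = −ln(0.410) / 0.396 = 0.8916 / 0.396 = 2.252 d.

t ≈ 2.25 d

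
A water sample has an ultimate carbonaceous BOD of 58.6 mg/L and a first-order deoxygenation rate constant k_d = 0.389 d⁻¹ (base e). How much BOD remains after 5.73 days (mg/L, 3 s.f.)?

L ≈ 6.31 mg/L

L_t = L₀ e^(−k_d t) = 58.6 × e^(−0.389×5.73) = 58.6 × 0.1076 = 6.308 mg/L.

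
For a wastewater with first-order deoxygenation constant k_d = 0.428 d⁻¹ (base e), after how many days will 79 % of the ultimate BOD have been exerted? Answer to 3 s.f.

t ≈ 3.65 d

y/L₀ = 1 − e^(−k_d t) = 0.79 ⇒ e^(−k_d t) = 0.210
t = −ln(0.210) / 0.428 = 1.561 / 0.428 = 3.646 d.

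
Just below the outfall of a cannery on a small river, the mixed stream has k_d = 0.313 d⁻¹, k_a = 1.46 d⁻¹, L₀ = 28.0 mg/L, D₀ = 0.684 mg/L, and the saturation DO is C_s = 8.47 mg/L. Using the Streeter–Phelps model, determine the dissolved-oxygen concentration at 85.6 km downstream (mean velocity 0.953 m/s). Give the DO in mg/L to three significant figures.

Travel time t = x/v = 85.6 km / (0.953 m/s) = 85600 m / 0.953 m/s = 89820 s = 1.040 d.
k_d L₀/(k_a−k_d) = 0.313×28.0/(1.46−0.313) = 8.764/1.147 = 7.641 mg/L.
e^(−k_d t) = e^(−0.313×1.040) = 0.7222; e^(−k_a t) = e^(−1.46×1.040) = 0.2192.
D = 7.641 × (0.7222 − 0.2192) + 0.684 × 0.2192 = 3.844 + 0.1499 = 3.994 mg/L.
DO = C_s − D = 8.47 − 3.994 = 4.476 mg/L.

DO ≈ 4.48 mg/L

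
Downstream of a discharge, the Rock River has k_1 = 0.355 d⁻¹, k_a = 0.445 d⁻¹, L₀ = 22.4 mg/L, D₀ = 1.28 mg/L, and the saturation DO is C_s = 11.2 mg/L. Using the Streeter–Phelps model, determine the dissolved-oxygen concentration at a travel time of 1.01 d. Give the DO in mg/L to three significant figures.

k_1 L₀/(k_a−k_1) = 0.355×22.4/(0.445−0.355) = 7.952/0.09000 = 88.36 mg/L.
e^(−k_1 t) = e^(−0.355×1.010) = 0.6987; e^(−k_a t) = e^(−0.445×1.010) = 0.6380.
D = 88.36 × (0.6987 − 0.6380) + 1.28 × 0.6380 = 5.364 + 0.8166 = 6.181 mg/L.
DO = C_s − D = 11.2 − 6.181 = 5.019 mg/L.

DO ≈ 5.02 mg/L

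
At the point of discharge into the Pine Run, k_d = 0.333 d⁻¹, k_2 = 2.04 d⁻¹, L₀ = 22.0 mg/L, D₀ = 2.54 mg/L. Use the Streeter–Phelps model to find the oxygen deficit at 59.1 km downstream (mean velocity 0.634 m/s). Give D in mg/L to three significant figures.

Travel time t = x/v = 59.1 km / (0.634 m/s) = 59100 m / 0.634 m/s = 93220 s = 1.079 d.
k_d L₀/(k_2−k_d) = 0.333×22.0/(2.04−0.333) = 7.326/1.707 = 4.292 mg/L.
e^(−k_d t) = e^(−0.333×1.079) = 0.6982; e^(−k_2 t) = e^(−2.04×1.079) = 0.1107.
D = 4.292 × (0.6982 − 0.1107) + 2.54 × 0.1107 = 2.521 + 0.2812 = 2.803 mg/L.

D ≈ 2.80 mg/L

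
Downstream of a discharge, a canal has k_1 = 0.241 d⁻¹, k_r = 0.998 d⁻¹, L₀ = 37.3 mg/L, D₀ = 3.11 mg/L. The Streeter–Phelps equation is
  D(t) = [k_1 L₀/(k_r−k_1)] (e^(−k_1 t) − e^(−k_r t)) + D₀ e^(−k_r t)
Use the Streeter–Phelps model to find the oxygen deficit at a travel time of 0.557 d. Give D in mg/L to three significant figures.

D ≈ 5.36 mg/L

k_1 L₀/(k_r−k_1) = 0.241×37.3/(0.998−0.241) = 8.989/0.7570 = 11.87 mg/L.
e^(−k_1 t) = e^(−0.241×0.5570) = 0.8744; e^(−k_r t) = e^(−0.998×0.5570) = 0.5736.
D = 11.87 × (0.8744 − 0.5736) + 3.11 × 0.5736 = 3.572 + 1.784 = 5.356 mg/L.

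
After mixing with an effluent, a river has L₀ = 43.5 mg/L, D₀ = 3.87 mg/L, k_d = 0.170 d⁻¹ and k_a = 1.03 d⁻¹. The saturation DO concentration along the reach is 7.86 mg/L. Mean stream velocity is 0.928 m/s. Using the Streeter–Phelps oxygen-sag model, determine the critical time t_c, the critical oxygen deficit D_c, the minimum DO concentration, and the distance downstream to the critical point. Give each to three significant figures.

t_c ≈ 1.40 d; D_c ≈ 5.66 mg/L; min DO ≈ 2.20 mg/L; x_c ≈ 112 km

At the critical point dD/dt = 0, so k_d L₀ e^(−k_d t) = k_a D. Substituting D(t) from the Streeter–Phelps equation and solving for t gives
t_c = ln[(k_a/k_d)(1 − D₀(k_a−k_d)/(k_d L₀))] / (k_a−k_d).
Here k_a−k_d = 0.8600 d⁻¹ and 1 − D₀(k_a−k_d)/(k_d L₀) = 1 − 3.87×0.8600/(0.170×43.5) = 0.5499, so
t_c = ln(6.059 × 0.5499) / 0.8600 = 1.204 / 0.8600 = 1.399 d.
D_c = (k_d/k_a) L₀ e^(−k_d t_c) = (0.170/1.03) × 43.5 × e^(−0.170×1.399) = 0.1650 × 43.5 × 0.7883 = 5.659 mg/L.
Minimum DO = C_s − D_c = 7.86 − 5.659 = 2.201 mg/L.
x_c = v t_c = 0.928 m/s × 1.399 d × 86400 s/d = 112200 m ≈ 112 km.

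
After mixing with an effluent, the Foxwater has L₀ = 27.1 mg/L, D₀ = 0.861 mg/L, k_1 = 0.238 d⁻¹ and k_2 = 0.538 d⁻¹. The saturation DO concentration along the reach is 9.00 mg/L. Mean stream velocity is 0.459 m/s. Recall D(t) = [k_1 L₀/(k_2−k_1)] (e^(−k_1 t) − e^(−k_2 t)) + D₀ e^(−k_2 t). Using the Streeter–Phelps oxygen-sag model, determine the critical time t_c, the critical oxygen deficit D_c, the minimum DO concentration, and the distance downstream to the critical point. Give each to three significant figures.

t_c = [1/(k_2−k_1)] ln[(k_2/k_1)(1 − D₀(k_2−k_1)/(k_1 L₀))]
= [1/(0.538−0.238)] ln[(0.538/0.238)(1 − 0.861×0.3000/(0.238×27.1))]
= (1/0.3000) ln[2.261 × 0.9600] = 3.333 × ln(2.170) = 3.333 × 0.7747 = 2.582 d.
D_c = (k_1/k_2) L₀ e^(−k_1 t_c) = (0.238/0.538) × 27.1 × e^(−0.238×2.582) = 0.4424 × 27.1 × 0.5409 = 6.484 mg/L.
Minimum DO = C_s − D_c = 9.00 − 6.484 = 2.516 mg/L.
x_c = v t_c = 0.459 m/s × 2.582 d × 86400 s/d = 102400 m ≈ 102 km.

t_c ≈ 2.58 d; D_c ≈ 6.48 mg/L; min DO ≈ 2.52 mg/L; x_c ≈ 102 km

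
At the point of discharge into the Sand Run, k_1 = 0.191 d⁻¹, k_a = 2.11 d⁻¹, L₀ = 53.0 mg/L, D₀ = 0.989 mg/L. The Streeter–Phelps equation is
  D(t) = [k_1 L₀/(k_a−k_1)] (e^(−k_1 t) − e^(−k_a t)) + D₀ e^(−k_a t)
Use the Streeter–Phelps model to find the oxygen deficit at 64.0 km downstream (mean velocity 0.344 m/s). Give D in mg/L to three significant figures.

Travel time t = x/v = 64.0 km / (0.344 m/s) = 64000 m / 0.344 m/s = 186000 s = 2.153 d.
k_1 L₀/(k_a−k_1) = 0.191×53.0/(2.11−0.191) = 10.12/1.919 = 5.275 mg/L.
e^(−k_1 t) = e^(−0.191×2.153) = 0.6628; e^(−k_a t) = e^(−2.11×2.153) = 0.01064.
D = 5.275 × (0.6628 − 0.01064) + 0.989 × 0.01064 = 3.440 + 0.01052 = 3.451 mg/L.

D ≈ 3.45 mg/L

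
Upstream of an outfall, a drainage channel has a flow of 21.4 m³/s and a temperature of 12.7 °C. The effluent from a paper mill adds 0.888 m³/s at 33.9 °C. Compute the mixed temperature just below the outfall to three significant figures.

Flow-weighted mixing: C = (Q_r C_r + Q_w C_w)/(Q_r + Q_w)
= (21.4×12.7 + 0.888×33.9)/(21.4 + 0.888) = 301.9/22.29 = 13.54 °C.

13.5 °C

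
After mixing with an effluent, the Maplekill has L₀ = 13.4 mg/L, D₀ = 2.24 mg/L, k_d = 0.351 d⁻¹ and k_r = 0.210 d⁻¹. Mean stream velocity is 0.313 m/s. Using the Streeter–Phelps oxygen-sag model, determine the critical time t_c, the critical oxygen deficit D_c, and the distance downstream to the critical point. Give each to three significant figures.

At the critical point dD/dt = 0, so k_d L₀ e^(−k_d t) = k_r D. Substituting D(t) from the Streeter–Phelps equation and solving for t gives
t_c = ln[(k_r/k_d)(1 − D₀(k_r−k_d)/(k_d L₀))] / (k_r−k_d).
Here k_r−k_d = -0.1410 d⁻¹ and 1 − D₀(k_r−k_d)/(k_d L₀) = 1 − 2.24×-0.1410/(0.351×13.4) = 1.067, so
t_c = ln(0.5983 × 1.067) / -0.1410 = -0.4487 / -0.1410 = 3.182 d.
L(t_c) = L₀ e^(−k_d t_c) = 13.4 × 0.3273 = 4.386 mg/L, and at the critical point k_r D_c = k_d L, so D_c = (0.351/0.210) × 4.386 = 7.330 mg/L.
x_c = v t_c = 0.313 m/s × 3.182 d × 86400 s/d = 86060 m ≈ 86.1 km.

t_c ≈ 3.18 d; D_c ≈ 7.33 mg/L; x_c ≈ 86.1 km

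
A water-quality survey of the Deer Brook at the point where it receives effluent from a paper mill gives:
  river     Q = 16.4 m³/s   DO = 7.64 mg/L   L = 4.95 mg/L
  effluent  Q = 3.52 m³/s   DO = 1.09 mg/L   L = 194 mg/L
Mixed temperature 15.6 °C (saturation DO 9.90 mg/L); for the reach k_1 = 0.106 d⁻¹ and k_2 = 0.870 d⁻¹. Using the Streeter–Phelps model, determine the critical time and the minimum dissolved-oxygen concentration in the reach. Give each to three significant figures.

t_c ≈ 1.41 d; minimum DO ≈ 5.88 mg/L

Mixed DO = (16.4×7.64 + 3.52×1.09)/(16.4+3.52) = 129.1/19.92 = 6.483 mg/L.
Mixed L₀ = (16.4×4.95 + 3.52×194)/(19.92) = 764.1/19.92 = 38.36 mg/L.
Initial deficit D₀ = C_s − DO₀ = 9.90 − 6.483 = 3.417 mg/L.
t_c = (1/0.7640) ln[(0.870/0.106)(1 − 3.417×0.7640/(0.106×38.36))] = 1.309 × ln(2.937) = 1.410 d.
D_c = (0.106/0.870) × 38.36 × e^(−0.106×1.410) = 0.1218 × 38.36 × 0.8612 = 4.024 mg/L.
Minimum DO = 9.90 − 4.024 = 5.876 mg/L.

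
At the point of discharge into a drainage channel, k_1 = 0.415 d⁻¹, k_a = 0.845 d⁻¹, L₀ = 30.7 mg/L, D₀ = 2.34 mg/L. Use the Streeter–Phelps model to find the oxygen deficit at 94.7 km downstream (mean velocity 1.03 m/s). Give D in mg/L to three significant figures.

Travel time t = x/v = 94.7 km / (1.03 m/s) = 94700 m / 1.03 m/s = 91940 s = 1.064 d.
k_1 L₀/(k_a−k_1) = 0.415×30.7/(0.845−0.415) = 12.74/0.4300 = 29.63 mg/L.
e^(−k_1 t) = e^(−0.415×1.064) = 0.6430; e^(−k_a t) = e^(−0.845×1.064) = 0.4069.
D = 29.63 × (0.6430 − 0.4069) + 2.34 × 0.4069 = 6.995 + 0.9521 = 7.948 mg/L.

D ≈ 7.95 mg/L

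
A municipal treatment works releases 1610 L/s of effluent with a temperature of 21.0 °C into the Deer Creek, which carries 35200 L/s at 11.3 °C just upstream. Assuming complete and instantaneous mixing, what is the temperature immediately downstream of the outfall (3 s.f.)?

11.7 °C

Flow-weighted mixing: C = (Q_r C_r + Q_w C_w)/(Q_r + Q_w)
= (35200×11.3 + 1610×21.0)/(35200 + 1610) = 431600/36810 = 11.72 °C.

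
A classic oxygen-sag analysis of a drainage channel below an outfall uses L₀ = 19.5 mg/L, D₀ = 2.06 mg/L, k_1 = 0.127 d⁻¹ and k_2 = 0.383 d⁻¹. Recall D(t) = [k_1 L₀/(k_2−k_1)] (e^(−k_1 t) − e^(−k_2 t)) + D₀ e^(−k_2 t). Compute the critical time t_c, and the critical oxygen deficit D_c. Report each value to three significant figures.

t_c ≈ 3.38 d; D_c ≈ 4.21 mg/L

At the critical point dD/dt = 0, so k_1 L₀ e^(−k_1 t) = k_2 D. Substituting D(t) from the Streeter–Phelps equation and solving for t gives
t_c = ln[(k_2/k_1)(1 − D₀(k_2−k_1)/(k_1 L₀))] / (k_2−k_1).
Here k_2−k_1 = 0.2560 d⁻¹ and 1 − D₀(k_2−k_1)/(k_1 L₀) = 1 − 2.06×0.2560/(0.127×19.5) = 0.7871, so
t_c = ln(3.016 × 0.7871) / 0.2560 = 0.8644 / 0.2560 = 3.377 d.
D_c = (k_1/k_2) L₀ e^(−k_1 t_c) = (0.127/0.383) × 19.5 × e^(−0.127×3.377) = 0.3316 × 19.5 × 0.6513 = 4.211 mg/L.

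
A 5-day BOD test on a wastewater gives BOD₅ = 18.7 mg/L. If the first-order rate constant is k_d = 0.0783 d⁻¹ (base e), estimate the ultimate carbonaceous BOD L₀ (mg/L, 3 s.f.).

L₀ ≈ 57.7 mg/L

BOD₅ = L₀(1 − e^(−5k_d)) ⇒ L₀ = BOD₅ / (1 − e^(−5×0.0783))
= 18.7 / (1 − 0.6760) = 18.7 / 0.3240 = 57.72 mg/L.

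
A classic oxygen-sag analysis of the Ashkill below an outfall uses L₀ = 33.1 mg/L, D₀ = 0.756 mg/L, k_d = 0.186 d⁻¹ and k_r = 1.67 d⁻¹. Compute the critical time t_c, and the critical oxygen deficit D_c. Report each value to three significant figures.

t_c ≈ 1.34 d; D_c ≈ 2.87 mg/L

At the critical point dD/dt = 0, so k_d L₀ e^(−k_d t) = k_r D. Substituting D(t) from the Streeter–Phelps equation and solving for t gives
t_c = ln[(k_r/k_d)(1 − D₀(k_r−k_d)/(k_d L₀))] / (k_r−k_d).
Here k_r−k_d = 1.484 d⁻¹ and 1 − D₀(k_r−k_d)/(k_d L₀) = 1 − 0.756×1.484/(0.186×33.1) = 0.8178, so
t_c = ln(8.978 × 0.8178) / 1.484 = 1.994 / 1.484 = 1.343 d.
L(t_c) = L₀ e^(−k_d t_c) = 33.1 × 0.7789 = 25.78 mg/L, and at the critical point k_r D_c = k_d L, so D_c = (0.186/1.67) × 25.78 = 2.871 mg/L.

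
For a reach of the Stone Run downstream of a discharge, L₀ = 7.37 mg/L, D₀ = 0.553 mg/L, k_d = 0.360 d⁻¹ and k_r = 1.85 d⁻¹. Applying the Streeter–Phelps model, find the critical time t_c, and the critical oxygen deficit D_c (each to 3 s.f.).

t_c ≈ 0.849 d; D_c ≈ 1.06 mg/L

With k_r/k_d = 5.139 and 1 − D₀(k_r−k_d)/(k_d L₀) = 0.6894,
t_c = ln(5.139 × 0.6894) / (1.85 − 0.360) = ln(3.543) / 1.490 = 1.265/1.490 = 0.8490 d.
L(t_c) = L₀ e^(−k_d t_c) = 7.37 × 0.7367 = 5.429 mg/L, and at the critical point k_r D_c = k_d L, so D_c = (0.360/1.85) × 5.429 = 1.056 mg/L.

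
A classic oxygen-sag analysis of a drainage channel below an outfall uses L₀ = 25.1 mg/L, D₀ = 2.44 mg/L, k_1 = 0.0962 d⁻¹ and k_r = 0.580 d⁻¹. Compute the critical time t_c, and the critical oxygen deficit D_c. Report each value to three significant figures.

t_c = [1/(k_r−k_1)] ln[(k_r/k_1)(1 − D₀(k_r−k_1)/(k_1 L₀))]
= [1/(0.580−0.0962)] ln[(0.580/0.0962)(1 − 2.44×0.4838/(0.0962×25.1))]
= (1/0.4838) ln[6.029 × 0.5111] = 2.067 × ln(3.082) = 2.067 × 1.125 = 2.326 d.
D_c = (k_1/k_r) L₀ e^(−k_1 t_c) = (0.0962/0.580) × 25.1 × e^(−0.0962×2.326) = 0.1659 × 25.1 × 0.7995 = 3.328 mg/L.

t_c ≈ 2.33 d; D_c ≈ 3.33 mg/L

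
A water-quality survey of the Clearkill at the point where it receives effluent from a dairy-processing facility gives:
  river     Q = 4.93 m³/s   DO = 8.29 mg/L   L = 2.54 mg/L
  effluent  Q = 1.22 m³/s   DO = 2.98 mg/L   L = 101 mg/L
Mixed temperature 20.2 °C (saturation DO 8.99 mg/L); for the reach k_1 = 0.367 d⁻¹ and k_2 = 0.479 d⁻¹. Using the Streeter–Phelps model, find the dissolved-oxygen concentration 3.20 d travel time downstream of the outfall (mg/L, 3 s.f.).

Mixed DO = (4.93×8.29 + 1.22×2.98)/(4.93+1.22) = 44.51/6.150 = 7.237 mg/L.
Mixed L₀ = (4.93×2.54 + 1.22×101)/(6.150) = 135.7/6.150 = 22.07 mg/L.
Initial deficit D₀ = C_s − DO₀ = 8.99 − 7.237 = 1.753 mg/L.
D(3.20) = [0.367×22.07/(0.479−0.367)](e^(−0.367×3.20) − e^(−0.479×3.20)) + 1.753 e^(−0.479×3.20)
= 72.32 × (0.3090 − 0.2159) + 1.753 × 0.2159 = 7.110 mg/L.
DO = 8.99 − 7.110 = 1.880 mg/L.

DO ≈ 1.88 mg/L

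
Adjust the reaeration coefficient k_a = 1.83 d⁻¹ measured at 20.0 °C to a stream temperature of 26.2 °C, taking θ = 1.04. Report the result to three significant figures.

k_a ≈ 2.33 d⁻¹

k_a(T₂) = k_a(T₁) · θ^(T₂−T₁) = 1.83 × 1.04^(26.2−20.0)
= 1.83 × 1.04^6.20 = 1.83 × 1.275 = 2.334 d⁻¹.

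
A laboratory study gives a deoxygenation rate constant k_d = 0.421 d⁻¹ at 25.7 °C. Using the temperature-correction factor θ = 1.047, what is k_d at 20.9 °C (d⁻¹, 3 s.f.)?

k_d(T₂) = k_d(T₁) · θ^(T₂−T₁) = 0.421 × 1.047^(20.9−25.7)
= 0.421 × 1.047^-4.80 = 0.421 × 0.8022 = 0.3377 d⁻¹.

k_d ≈ 0.338 d⁻¹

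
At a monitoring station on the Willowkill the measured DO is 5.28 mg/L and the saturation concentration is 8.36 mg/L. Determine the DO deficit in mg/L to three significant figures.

D = C_s − C = 8.36 − 5.28 = 3.08 mg/L.

D ≈ 3.08 mg/L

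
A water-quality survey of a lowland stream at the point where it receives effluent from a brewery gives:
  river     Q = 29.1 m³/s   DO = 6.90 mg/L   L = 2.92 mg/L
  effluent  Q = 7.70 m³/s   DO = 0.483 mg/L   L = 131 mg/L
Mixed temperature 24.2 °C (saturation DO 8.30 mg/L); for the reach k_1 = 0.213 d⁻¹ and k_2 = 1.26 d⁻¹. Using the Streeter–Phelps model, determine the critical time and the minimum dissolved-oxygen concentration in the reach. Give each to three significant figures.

t_c ≈ 1.12 d; minimum DO ≈ 4.34 mg/L

Mixed DO = (29.1×6.90 + 7.70×0.483)/(29.1+7.70) = 204.5/36.80 = 5.557 mg/L.
Mixed L₀ = (29.1×2.92 + 7.70×131)/(36.80) = 1094/36.80 = 29.72 mg/L.
Initial deficit D₀ = C_s − DO₀ = 8.30 − 5.557 = 2.743 mg/L.
t_c = (1/1.047) ln[(1.26/0.213)(1 − 2.743×1.047/(0.213×29.72))] = 0.9551 × ln(3.232) = 1.120 d.
D_c = (0.213/1.26) × 29.72 × e^(−0.213×1.120) = 0.1690 × 29.72 × 0.7877 = 3.957 mg/L.
Minimum DO = 8.30 − 3.957 = 4.343 mg/L.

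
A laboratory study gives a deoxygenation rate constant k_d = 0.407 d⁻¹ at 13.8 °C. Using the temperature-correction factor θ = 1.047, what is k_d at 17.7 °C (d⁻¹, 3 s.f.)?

k_d(T₂) = k_d(T₁) · θ^(T₂−T₁) = 0.407 × 1.047^(17.7−13.8)
= 0.407 × 1.047^3.90 = 0.407 × 1.196 = 0.4868 d⁻¹.

k_d ≈ 0.487 d⁻¹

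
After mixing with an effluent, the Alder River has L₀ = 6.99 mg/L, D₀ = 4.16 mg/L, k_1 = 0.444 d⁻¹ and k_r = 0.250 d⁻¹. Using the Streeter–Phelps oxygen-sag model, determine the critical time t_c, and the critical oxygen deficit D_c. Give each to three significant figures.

t_c ≈ 1.77 d; D_c ≈ 5.66 mg/L

At the critical point dD/dt = 0, so k_1 L₀ e^(−k_1 t) = k_r D. Substituting D(t) from the Streeter–Phelps equation and solving for t gives
t_c = ln[(k_r/k_1)(1 − D₀(k_r−k_1)/(k_1 L₀))] / (k_r−k_1).
Here k_r−k_1 = -0.1940 d⁻¹ and 1 − D₀(k_r−k_1)/(k_1 L₀) = 1 − 4.16×-0.1940/(0.444×6.99) = 1.260, so
t_c = ln(0.5631 × 1.260) / -0.1940 = -0.3432 / -0.1940 = 1.769 d.
L(t_c) = L₀ e^(−k_1 t_c) = 6.99 × 0.4559 = 3.187 mg/L, and at the critical point k_r D_c = k_1 L, so D_c = (0.444/0.250) × 3.187 = 5.659 mg/L.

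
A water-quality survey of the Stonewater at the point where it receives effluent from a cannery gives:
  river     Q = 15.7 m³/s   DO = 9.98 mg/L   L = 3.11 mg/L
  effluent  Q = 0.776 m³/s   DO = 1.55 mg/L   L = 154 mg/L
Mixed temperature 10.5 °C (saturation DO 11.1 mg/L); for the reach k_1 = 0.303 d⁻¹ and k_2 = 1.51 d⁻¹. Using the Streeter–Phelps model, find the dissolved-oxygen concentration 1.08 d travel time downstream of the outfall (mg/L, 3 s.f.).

DO ≈ 9.46 mg/L

Mixed DO = (15.7×9.98 + 0.776×1.55)/(15.7+0.776) = 157.9/16.48 = 9.583 mg/L.
Mixed L₀ = (15.7×3.11 + 0.776×154)/(16.48) = 168.3/16.48 = 10.22 mg/L.
Initial deficit D₀ = C_s − DO₀ = 11.1 − 9.583 = 1.517 mg/L.
D(1.08) = [0.303×10.22/(1.51−0.303)](e^(−0.303×1.08) − e^(−1.51×1.08)) + 1.517 e^(−1.51×1.08)
= 2.565 × (0.7209 − 0.1958) + 1.517 × 0.1958 = 1.644 mg/L.
DO = 11.1 − 1.644 = 9.456 mg/L.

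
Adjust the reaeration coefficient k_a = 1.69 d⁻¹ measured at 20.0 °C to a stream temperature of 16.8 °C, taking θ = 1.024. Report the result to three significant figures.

k_a ≈ 1.57 d⁻¹

k_a(T₂) = k_a(T₁) · θ^(T₂−T₁) = 1.69 × 1.024^(16.8−20.0)
= 1.69 × 1.024^-3.20 = 1.69 × 0.9269 = 1.566 d⁻¹.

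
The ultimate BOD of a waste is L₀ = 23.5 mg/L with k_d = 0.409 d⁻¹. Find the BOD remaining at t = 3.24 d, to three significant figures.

L ≈ 6.25 mg/L

L_t = L₀ e^(−k_d t) = 23.5 × e^(−0.409×3.24) = 23.5 × 0.2658 = 6.245 mg/L.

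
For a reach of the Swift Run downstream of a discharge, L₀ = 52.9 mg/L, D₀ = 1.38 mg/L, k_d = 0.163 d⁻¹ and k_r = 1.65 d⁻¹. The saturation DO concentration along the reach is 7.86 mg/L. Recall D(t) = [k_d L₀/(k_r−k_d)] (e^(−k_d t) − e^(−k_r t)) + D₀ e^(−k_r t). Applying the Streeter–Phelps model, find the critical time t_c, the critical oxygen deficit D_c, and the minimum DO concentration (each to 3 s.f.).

t_c ≈ 1.37 d; D_c ≈ 4.18 mg/L; min DO ≈ 3.68 mg/L

With k_r/k_d = 10.12 and 1 − D₀(k_r−k_d)/(k_d L₀) = 0.7620,
t_c = ln(10.12 × 0.7620) / (1.65 − 0.163) = ln(7.714) / 1.487 = 2.043/1.487 = 1.374 d.
L(t_c) = L₀ e^(−k_d t_c) = 52.9 × 0.7994 = 42.29 mg/L, and at the critical point k_r D_c = k_d L, so D_c = (0.163/1.65) × 42.29 = 4.177 mg/L.
Minimum DO = C_s − D_c = 7.86 − 4.177 = 3.683 mg/L.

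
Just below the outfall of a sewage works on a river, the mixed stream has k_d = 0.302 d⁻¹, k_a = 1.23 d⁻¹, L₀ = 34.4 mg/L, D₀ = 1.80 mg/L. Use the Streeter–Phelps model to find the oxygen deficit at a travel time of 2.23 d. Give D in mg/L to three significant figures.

k_d L₀/(k_a−k_d) = 0.302×34.4/(1.23−0.302) = 10.39/0.9280 = 11.19 mg/L.
e^(−k_d t) = e^(−0.302×2.230) = 0.5099; e^(−k_a t) = e^(−1.23×2.230) = 0.06438.
D = 11.19 × (0.5099 − 0.06438) + 1.80 × 0.06438 = 4.988 + 0.1159 = 5.104 mg/L.

D ≈ 5.10 mg/L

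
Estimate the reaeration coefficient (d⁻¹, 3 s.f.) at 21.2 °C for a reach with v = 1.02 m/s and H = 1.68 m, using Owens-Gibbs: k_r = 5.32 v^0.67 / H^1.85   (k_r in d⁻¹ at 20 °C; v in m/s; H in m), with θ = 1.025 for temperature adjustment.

k_r(20) = 5.32 × 1.02^0.67 / 1.68^1.85 = 5.32 × 1.013 / 2.611 = 2.065 d⁻¹.
k_r(21.2) = 2.065 × 1.025^(21.2−20) = 2.065 × 1.030 = 2.127 d⁻¹.

k_r ≈ 2.13 d⁻¹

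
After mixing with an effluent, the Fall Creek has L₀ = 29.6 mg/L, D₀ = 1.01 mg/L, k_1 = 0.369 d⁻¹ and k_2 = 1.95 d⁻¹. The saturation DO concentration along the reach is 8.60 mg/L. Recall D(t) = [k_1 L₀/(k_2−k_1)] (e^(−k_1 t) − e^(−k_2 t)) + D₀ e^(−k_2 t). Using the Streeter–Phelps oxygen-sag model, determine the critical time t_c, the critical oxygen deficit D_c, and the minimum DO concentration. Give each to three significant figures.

t_c = [1/(k_2−k_1)] ln[(k_2/k_1)(1 − D₀(k_2−k_1)/(k_1 L₀))]
= [1/(1.95−0.369)] ln[(1.95/0.369)(1 − 1.01×1.581/(0.369×29.6))]
= (1/1.581) ln[5.285 × 0.8538] = 0.6325 × ln(4.512) = 0.6325 × 1.507 = 0.9530 d.
L(t_c) = L₀ e^(−k_1 t_c) = 29.6 × 0.7035 = 20.82 mg/L, and at the critical point k_2 D_c = k_1 L, so D_c = (0.369/1.95) × 20.82 = 3.941 mg/L.
Minimum DO = C_s − D_c = 8.60 − 3.941 = 4.659 mg/L.

t_c ≈ 0.953 d; D_c ≈ 3.94 mg/L; min DO ≈ 4.66 mg/L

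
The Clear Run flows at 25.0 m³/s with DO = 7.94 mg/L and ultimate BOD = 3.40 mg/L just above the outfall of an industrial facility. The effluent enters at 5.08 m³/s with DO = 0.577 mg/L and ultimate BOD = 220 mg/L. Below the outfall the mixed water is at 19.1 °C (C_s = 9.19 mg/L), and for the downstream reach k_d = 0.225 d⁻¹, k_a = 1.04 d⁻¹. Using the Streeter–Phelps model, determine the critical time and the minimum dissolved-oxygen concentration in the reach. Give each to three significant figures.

t_c ≈ 1.56 d; minimum DO ≈ 3.11 mg/L

Mixed DO = (25.0×7.94 + 5.08×0.577)/(25.0+5.08) = 201.4/30.08 = 6.697 mg/L.
Mixed L₀ = (25.0×3.40 + 5.08×220)/(30.08) = 1203/30.08 = 39.98 mg/L.
Initial deficit D₀ = C_s − DO₀ = 9.19 − 6.697 = 2.493 mg/L.
t_c = (1/0.8150) ln[(1.04/0.225)(1 − 2.493×0.8150/(0.225×39.98))] = 1.227 × ln(3.578) = 1.564 d.
D_c = (0.225/1.04) × 39.98 × e^(−0.225×1.564) = 0.2163 × 39.98 × 0.7033 = 6.083 mg/L.
Minimum DO = 9.19 − 6.083 = 3.107 mg/L.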